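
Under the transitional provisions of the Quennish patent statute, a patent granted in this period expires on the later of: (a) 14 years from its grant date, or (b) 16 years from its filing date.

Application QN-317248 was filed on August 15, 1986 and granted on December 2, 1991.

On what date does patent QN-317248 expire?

(a) grant + 14 years → 2 December 2005.
(b) filing + 16 years → 15 August 2002.
Later of the two: 2 December 2005.

2005-12-02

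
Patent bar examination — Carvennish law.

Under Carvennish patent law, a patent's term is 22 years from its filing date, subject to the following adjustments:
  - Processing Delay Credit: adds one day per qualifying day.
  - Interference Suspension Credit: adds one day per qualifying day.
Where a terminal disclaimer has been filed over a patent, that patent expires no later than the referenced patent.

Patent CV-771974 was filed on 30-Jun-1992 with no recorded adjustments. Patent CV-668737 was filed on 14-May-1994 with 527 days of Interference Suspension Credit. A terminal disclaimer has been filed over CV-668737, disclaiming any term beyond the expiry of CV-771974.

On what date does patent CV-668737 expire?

Natural term of CV-668737:
  Base: filing + 22 years → 14 May 2016.
  Interference Suspension Credit: +527 days → 23 October 2017.
Expiry of referenced patent CV-771974:
  Base: filing + 22 years → 30 June 2014.
Terminal disclaimer: CV-668737 expires on the earlier of 23 October 2017 and 30 June 2014.

June 30, 2014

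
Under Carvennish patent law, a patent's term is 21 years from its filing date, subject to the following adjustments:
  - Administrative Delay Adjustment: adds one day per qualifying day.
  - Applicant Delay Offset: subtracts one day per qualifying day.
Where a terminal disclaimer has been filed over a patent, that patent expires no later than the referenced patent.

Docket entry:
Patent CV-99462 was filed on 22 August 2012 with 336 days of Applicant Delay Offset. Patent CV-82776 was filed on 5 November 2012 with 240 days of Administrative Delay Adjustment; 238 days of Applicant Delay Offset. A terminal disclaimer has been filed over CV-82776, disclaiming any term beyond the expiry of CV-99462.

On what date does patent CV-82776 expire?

2032-09-20

Natural term of CV-82776:
  Base: filing + 21 years → 5 November 2033.
  Administrative Delay Adjustment: +240 days → 3 July 2034.
  Applicant Delay Offset: −238 days → 7 November 2033.
Expiry of referenced patent CV-99462:
  Base: filing + 21 years → 22 August 2033.
  Applicant Delay Offset: −336 days → 20 September 2032.
Terminal disclaimer: CV-82776 expires on the earlier of 7 November 2033 and 20 September 2032.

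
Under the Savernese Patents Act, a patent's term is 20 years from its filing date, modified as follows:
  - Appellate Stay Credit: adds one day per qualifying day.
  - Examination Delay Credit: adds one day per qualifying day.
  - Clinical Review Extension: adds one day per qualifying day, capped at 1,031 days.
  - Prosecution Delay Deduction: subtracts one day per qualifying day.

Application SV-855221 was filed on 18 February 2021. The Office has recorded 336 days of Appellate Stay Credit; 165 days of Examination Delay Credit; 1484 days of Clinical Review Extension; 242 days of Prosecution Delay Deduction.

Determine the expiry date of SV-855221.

2044-08-31

Base term: filing date + 20 years → 18 February 2041.
Appellate Stay Credit: +336 days → 20 January 2042.
Examination Delay Credit: +165 days → 4 July 2042.
Clinical Review Extension: 1484 days claimed exceeds the 1031-day cap, so +1031 days → 30 April 2045.
Prosecution Delay Deduction: −242 days → 31 August 2044.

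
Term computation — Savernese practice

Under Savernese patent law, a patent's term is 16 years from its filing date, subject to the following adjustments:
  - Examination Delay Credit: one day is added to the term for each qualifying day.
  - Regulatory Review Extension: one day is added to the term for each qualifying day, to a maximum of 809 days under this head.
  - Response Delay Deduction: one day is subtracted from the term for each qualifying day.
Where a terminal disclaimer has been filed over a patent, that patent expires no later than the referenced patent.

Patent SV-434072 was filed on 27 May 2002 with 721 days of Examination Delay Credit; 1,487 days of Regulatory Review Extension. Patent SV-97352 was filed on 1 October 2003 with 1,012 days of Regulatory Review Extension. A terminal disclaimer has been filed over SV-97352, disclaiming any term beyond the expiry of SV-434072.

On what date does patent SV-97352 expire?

Natural term of SV-97352:
  Base: filing + 16 years → 1 October 2019.
  Regulatory Review Extension: 1012 days claimed exceeds the 809-day cap, so +809 days → 18 December 2021.
Expiry of referenced patent SV-434072:
  Base: filing + 16 years → 27 May 2018.
  Examination Delay Credit: +721 days → 17 May 2020.
  Regulatory Review Extension: 1487 days claimed exceeds the 809-day cap, so +809 days → 4 August 2022.
Terminal disclaimer: SV-97352 expires on the earlier of 18 December 2021 and 4 August 2022.

December 18, 2021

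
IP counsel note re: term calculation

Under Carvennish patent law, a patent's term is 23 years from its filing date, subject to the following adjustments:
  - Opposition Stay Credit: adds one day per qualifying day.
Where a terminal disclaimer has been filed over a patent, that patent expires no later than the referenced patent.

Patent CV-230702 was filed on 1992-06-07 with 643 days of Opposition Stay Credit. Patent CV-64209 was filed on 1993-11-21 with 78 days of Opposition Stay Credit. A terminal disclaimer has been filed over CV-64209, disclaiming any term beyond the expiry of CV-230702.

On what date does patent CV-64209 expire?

2017-02-07

Natural term of CV-64209:
  Base: filing + 23 years → 21 November 2016.
  Opposition Stay Credit: +78 days → 7 February 2017.
Expiry of referenced patent CV-230702:
  Base: filing + 23 years → 7 June 2015.
  Opposition Stay Credit: +643 days → 11 March 2017.
Terminal disclaimer: CV-64209 expires on the earlier of 7 February 2017 and 11 March 2017.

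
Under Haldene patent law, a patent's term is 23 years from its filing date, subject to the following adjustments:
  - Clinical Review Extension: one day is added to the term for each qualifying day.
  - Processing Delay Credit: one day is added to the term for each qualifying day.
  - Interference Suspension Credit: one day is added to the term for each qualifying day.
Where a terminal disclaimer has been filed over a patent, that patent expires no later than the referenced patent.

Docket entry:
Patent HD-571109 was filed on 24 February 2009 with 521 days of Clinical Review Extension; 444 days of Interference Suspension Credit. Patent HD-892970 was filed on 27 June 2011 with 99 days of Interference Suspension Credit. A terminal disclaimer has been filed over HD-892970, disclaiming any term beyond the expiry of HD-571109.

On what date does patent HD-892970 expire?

Natural term of HD-892970:
  Base: filing + 23 years → 27 June 2034.
  Interference Suspension Credit: +99 days → 4 October 2034.
Expiry of referenced patent HD-571109:
  Base: filing + 23 years → 24 February 2032.
  Clinical Review Extension: +521 days → 29 July 2033.
  Interference Suspension Credit: +444 days → 16 October 2034.
Terminal disclaimer: HD-892970 expires on the earlier of 4 October 2034 and 16 October 2034.

October 4, 2034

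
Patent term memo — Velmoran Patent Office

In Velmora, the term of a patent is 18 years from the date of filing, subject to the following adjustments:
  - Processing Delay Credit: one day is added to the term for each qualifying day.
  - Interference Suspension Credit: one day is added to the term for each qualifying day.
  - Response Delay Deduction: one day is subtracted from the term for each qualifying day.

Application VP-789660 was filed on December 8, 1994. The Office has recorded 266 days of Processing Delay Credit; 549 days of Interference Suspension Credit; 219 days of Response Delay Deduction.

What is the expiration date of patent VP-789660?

July 27, 2014

Base term: filing date + 18 years → 8 December 2012.
Processing Delay Credit: +266 days → 31 August 2013.
Interference Suspension Credit: +549 days → 3 March 2015.
Response Delay Deduction: −219 days → 27 July 2014.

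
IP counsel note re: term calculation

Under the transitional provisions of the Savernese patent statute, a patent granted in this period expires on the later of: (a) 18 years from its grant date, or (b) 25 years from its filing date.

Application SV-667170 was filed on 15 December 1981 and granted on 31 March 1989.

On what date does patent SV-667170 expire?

2007-03-31

(a) grant + 18 years → 31 March 2007.
(b) filing + 25 years → 15 December 2006.
Later of the two: 31 March 2007.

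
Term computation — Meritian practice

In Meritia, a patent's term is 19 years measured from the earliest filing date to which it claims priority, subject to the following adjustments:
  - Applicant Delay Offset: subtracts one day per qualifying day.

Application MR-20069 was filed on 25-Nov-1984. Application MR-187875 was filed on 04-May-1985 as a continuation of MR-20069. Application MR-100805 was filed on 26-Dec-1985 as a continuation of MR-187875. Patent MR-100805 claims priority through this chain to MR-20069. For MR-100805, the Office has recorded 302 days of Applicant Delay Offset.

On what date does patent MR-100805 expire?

January 27, 2003

Earliest priority filing: 25 November 1984.
Base term: 25 November 1984 + 19 years → 25 November 2003.
Applicant Delay Offset: −302 days → 27 January 2003.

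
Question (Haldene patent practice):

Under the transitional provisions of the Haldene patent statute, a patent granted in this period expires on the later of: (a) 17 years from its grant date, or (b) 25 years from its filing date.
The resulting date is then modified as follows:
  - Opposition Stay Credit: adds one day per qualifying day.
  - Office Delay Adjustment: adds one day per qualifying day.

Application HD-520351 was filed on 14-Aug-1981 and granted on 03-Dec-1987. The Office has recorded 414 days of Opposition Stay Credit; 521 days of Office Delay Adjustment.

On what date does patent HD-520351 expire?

March 6, 2009

(a) grant + 17 years → 3 December 2004.
(b) filing + 25 years → 14 August 2006.
Later of the two: 14 August 2006.
Opposition Stay Credit: +414 days → 2 October 2007.
Office Delay Adjustment: +521 days → 6 March 2009.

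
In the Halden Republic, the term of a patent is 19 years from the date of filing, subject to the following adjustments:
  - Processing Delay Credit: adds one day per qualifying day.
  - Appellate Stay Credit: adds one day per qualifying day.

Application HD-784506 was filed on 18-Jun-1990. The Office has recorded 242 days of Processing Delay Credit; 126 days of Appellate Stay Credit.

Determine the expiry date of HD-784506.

June 21, 2010

Base term: filing date + 19 years → 18 June 2009.
Processing Delay Credit: +242 days → 15 February 2010.
Appellate Stay Credit: +126 days → 21 June 2010.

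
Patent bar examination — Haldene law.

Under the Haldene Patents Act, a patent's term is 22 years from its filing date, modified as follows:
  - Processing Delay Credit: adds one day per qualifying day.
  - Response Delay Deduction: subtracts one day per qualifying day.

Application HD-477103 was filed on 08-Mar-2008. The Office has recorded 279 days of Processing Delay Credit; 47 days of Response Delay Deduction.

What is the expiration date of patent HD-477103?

Base term: filing date + 22 years → 8 March 2030.
Processing Delay Credit: +279 days → 12 December 2030.
Response Delay Deduction: −47 days → 26 October 2030.

2030-10-26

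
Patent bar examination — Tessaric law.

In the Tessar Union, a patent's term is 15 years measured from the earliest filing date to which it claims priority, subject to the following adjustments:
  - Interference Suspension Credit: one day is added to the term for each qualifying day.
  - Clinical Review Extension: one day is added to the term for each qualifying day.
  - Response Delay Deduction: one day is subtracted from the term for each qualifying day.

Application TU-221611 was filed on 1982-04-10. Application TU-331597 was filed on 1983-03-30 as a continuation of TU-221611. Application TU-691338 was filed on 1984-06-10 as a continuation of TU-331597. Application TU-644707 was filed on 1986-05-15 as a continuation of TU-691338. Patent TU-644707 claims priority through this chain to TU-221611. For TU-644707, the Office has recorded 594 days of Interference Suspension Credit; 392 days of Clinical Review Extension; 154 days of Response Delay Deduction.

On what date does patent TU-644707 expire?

1999-07-21

Earliest priority filing: 10 April 1982.
Base term: 10 April 1982 + 15 years → 10 April 1997.
Interference Suspension Credit: +594 days → 25 November 1998.
Clinical Review Extension: +392 days → 22 December 1999.
Response Delay Deduction: −154 days → 21 July 1999.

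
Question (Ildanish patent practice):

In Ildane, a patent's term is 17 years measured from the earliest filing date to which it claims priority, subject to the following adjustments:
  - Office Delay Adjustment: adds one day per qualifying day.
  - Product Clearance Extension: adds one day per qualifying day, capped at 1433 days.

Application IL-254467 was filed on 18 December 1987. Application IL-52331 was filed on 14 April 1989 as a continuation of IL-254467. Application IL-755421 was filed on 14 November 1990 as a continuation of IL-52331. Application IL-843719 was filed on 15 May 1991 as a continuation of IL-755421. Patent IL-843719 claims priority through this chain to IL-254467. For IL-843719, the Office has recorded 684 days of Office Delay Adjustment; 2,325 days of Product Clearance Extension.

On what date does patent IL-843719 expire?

Earliest priority filing: 18 December 1987.
Base term: 18 December 1987 + 17 years → 18 December 2004.
Office Delay Adjustment: +684 days → 2 November 2006.
Product Clearance Extension: 2325 days claimed exceeds the 1433-day cap, so +1433 days → 5 October 2010.

2010-10-05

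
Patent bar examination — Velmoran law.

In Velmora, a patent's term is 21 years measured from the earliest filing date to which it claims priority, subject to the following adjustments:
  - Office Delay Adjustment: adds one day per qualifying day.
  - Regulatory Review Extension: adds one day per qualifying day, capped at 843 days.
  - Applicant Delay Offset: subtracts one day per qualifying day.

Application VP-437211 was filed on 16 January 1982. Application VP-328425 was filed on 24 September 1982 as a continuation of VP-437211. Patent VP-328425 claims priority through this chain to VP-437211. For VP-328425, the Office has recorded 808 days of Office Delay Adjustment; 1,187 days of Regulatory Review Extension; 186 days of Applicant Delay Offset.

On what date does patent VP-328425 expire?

Earliest priority filing: 16 January 1982.
Base term: 16 January 1982 + 21 years → 16 January 2003.
Office Delay Adjustment: +808 days → 3 April 2005.
Regulatory Review Extension: 1187 days claimed exceeds the 843-day cap, so +843 days → 25 July 2007.
Applicant Delay Offset: −186 days → 20 January 2007.

2007-01-20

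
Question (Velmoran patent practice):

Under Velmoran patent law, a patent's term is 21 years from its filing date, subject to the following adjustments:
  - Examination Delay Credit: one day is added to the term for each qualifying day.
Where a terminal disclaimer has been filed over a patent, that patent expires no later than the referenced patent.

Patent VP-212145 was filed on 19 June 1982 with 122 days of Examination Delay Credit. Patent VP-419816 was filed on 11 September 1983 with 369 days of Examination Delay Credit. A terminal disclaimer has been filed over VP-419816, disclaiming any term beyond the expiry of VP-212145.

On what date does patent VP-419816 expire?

2003-10-19

Natural term of VP-419816:
  Base: filing + 21 years → 11 September 2004.
  Examination Delay Credit: +369 days → 15 September 2005.
Expiry of referenced patent VP-212145:
  Base: filing + 21 years → 19 June 2003.
  Examination Delay Credit: +122 days → 19 October 2003.
Terminal disclaimer: VP-419816 expires on the earlier of 15 September 2005 and 19 October 2003.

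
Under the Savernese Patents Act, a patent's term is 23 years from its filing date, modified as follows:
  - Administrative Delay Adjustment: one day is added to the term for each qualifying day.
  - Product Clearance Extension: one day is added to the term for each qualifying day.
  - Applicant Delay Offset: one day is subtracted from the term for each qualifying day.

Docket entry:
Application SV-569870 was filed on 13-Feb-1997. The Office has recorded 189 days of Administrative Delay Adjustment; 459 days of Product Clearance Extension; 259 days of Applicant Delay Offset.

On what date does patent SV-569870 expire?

Base term: filing date + 23 years → 13 February 2020.
Administrative Delay Adjustment: +189 days → 20 August 2020.
Product Clearance Extension: +459 days → 22 November 2021.
Applicant Delay Offset: −259 days → 8 March 2021.

March 8, 2021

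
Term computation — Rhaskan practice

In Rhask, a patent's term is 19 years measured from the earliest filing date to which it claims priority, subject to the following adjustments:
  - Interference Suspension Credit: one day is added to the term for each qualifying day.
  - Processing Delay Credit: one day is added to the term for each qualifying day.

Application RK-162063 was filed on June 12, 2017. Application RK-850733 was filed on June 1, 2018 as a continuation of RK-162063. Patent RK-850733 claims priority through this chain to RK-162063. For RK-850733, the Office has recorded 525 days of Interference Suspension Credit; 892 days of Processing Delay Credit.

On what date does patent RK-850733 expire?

April 29, 2040

Earliest priority filing: 12 June 2017.
Base term: 12 June 2017 + 19 years → 12 June 2036.
Interference Suspension Credit: +525 days → 19 November 2037.
Processing Delay Credit: +892 days → 29 April 2040.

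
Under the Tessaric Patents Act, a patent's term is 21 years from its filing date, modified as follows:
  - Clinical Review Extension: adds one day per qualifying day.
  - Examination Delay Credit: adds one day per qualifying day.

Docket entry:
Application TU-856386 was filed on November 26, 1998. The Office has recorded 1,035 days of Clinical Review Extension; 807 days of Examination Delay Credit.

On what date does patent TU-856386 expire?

Base term: filing date + 21 years → 26 November 2019.
Clinical Review Extension: +1035 days → 26 September 2022.
Examination Delay Credit: +807 days → 11 December 2024.

2024-12-11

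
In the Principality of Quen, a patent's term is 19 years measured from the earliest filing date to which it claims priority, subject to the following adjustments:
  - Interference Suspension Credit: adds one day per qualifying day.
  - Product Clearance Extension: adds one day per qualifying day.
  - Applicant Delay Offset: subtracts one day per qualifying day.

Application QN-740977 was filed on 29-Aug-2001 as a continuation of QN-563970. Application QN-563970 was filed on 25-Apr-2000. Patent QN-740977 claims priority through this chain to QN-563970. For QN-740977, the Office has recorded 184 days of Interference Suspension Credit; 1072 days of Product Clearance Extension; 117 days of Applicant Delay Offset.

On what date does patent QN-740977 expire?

2022-06-07

Earliest priority filing: 25 April 2000.
Base term: 25 April 2000 + 19 years → 25 April 2019.
Interference Suspension Credit: +184 days → 26 October 2019.
Product Clearance Extension: +1072 days → 2 October 2022.
Applicant Delay Offset: −117 days → 7 June 2022.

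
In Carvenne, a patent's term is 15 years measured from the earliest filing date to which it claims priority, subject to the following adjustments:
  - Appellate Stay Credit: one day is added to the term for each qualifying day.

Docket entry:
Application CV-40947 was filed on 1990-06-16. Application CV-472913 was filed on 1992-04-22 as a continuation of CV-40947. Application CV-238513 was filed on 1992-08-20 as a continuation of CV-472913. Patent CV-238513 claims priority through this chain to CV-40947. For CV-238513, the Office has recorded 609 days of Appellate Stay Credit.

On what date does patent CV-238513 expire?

2007-02-15

Earliest priority filing: 16 June 1990.
Base term: 16 June 1990 + 15 years → 16 June 2005.
Appellate Stay Credit: +609 days → 15 February 2007.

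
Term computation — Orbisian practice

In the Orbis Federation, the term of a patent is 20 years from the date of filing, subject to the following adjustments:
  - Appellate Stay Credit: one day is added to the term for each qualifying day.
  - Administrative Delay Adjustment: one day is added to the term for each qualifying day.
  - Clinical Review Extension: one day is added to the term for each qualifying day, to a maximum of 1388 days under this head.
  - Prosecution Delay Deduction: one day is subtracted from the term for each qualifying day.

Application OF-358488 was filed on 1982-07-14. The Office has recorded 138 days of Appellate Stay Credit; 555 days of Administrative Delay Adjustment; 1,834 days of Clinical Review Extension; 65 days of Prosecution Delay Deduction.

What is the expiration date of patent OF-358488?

Base term: filing date + 20 years → 14 July 2002.
Appellate Stay Credit: +138 days → 29 November 2002.
Administrative Delay Adjustment: +555 days → 6 June 2004.
Clinical Review Extension: 1834 days claimed exceeds the 1388-day cap, so +1388 days → 25 March 2008.
Prosecution Delay Deduction: −65 days → 20 January 2008.

2008-01-20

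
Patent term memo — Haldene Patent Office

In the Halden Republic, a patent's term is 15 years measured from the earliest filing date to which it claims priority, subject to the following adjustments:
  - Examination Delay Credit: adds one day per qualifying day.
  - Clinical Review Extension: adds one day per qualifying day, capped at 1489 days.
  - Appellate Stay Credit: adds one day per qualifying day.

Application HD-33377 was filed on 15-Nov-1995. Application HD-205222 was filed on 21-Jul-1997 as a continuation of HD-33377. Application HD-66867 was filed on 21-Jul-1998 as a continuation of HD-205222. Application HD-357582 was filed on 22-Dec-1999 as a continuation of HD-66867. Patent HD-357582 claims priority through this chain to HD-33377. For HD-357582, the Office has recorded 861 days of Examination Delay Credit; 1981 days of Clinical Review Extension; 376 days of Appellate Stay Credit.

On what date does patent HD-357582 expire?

Earliest priority filing: 15 November 1995.
Base term: 15 November 1995 + 15 years → 15 November 2010.
Examination Delay Credit: +861 days → 25 March 2013.
Clinical Review Extension: 1981 days claimed exceeds the 1489-day cap, so +1489 days → 22 April 2017.
Appellate Stay Credit: +376 days → 3 May 2018.

May 3, 2018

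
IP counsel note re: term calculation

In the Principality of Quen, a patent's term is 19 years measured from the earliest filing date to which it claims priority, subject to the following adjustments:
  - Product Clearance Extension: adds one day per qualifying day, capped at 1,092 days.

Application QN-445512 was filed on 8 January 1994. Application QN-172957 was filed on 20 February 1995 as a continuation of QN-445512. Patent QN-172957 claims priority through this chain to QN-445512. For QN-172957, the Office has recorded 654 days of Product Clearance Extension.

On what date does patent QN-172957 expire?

Earliest priority filing: 8 January 1994.
Base term: 8 January 1994 + 19 years → 8 January 2013.
Product Clearance Extension: 654 days (within the 1092-day cap) → +654 days → 24 October 2014.

October 24, 2014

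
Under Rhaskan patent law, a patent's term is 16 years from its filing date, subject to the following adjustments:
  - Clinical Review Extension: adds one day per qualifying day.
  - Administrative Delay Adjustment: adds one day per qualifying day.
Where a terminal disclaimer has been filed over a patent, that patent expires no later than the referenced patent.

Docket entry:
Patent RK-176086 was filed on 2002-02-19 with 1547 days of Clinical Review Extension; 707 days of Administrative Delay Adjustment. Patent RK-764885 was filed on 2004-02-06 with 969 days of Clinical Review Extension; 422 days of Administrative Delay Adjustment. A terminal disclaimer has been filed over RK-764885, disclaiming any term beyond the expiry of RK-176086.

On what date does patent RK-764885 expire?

November 28, 2023

Natural term of RK-764885:
  Base: filing + 16 years → 6 February 2020.
  Clinical Review Extension: +969 days → 2 October 2022.
  Administrative Delay Adjustment: +422 days → 28 November 2023.
Expiry of referenced patent RK-176086:
  Base: filing + 16 years → 19 February 2018.
  Clinical Review Extension: +1547 days → 16 May 2022.
  Administrative Delay Adjustment: +707 days → 22 April 2024.
Terminal disclaimer: RK-764885 expires on the earlier of 28 November 2023 and 22 April 2024.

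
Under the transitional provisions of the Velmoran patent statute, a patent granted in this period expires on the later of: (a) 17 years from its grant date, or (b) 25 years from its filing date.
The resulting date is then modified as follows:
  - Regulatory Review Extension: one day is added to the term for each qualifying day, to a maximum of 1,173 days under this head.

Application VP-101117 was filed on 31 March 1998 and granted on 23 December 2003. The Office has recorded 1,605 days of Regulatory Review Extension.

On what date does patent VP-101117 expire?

2026-06-16

(a) grant + 17 years → 23 December 2020.
(b) filing + 25 years → 31 March 2023.
Later of the two: 31 March 2023.
Regulatory Review Extension: 1605 days claimed exceeds the 1173-day cap, so +1173 days → 16 June 2026.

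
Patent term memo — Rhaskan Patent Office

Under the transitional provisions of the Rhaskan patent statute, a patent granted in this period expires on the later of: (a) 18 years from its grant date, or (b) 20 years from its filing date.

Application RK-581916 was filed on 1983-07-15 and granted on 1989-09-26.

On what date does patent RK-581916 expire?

(a) grant + 18 years → 26 September 2007.
(b) filing + 20 years → 15 July 2003.
Later of the two: 26 September 2007.

2007-09-26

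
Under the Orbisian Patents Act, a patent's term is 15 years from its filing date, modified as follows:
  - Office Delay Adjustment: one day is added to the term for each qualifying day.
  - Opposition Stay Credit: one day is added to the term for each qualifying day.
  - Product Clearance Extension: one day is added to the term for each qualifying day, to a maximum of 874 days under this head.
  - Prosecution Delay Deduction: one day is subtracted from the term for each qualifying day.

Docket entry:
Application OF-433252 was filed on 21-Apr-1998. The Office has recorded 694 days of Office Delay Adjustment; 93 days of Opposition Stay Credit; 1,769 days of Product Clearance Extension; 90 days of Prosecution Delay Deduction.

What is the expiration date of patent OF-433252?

2017-08-09

Base term: filing date + 15 years → 21 April 2013.
Office Delay Adjustment: +694 days → 16 March 2015.
Opposition Stay Credit: +93 days → 17 June 2015.
Product Clearance Extension: 1769 days claimed exceeds the 874-day cap, so +874 days → 7 November 2017.
Prosecution Delay Deduction: −90 days → 9 August 2017.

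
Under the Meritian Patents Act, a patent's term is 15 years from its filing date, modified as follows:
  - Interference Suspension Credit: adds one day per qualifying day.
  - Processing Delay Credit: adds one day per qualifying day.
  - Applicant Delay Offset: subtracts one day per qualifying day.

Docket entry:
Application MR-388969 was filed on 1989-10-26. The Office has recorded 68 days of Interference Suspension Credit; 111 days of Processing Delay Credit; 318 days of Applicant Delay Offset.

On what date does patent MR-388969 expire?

Base term: filing date + 15 years → 26 October 2004.
Interference Suspension Credit: +68 days → 2 January 2005.
Processing Delay Credit: +111 days → 23 April 2005.
Applicant Delay Offset: −318 days → 9 June 2004.

June 9, 2004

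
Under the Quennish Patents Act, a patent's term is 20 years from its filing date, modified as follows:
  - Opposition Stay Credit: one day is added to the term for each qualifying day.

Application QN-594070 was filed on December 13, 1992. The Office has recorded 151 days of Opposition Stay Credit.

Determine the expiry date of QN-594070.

May 13, 2013

Base term: filing date + 20 years → 13 December 2012.
Opposition Stay Credit: +151 days → 13 May 2013.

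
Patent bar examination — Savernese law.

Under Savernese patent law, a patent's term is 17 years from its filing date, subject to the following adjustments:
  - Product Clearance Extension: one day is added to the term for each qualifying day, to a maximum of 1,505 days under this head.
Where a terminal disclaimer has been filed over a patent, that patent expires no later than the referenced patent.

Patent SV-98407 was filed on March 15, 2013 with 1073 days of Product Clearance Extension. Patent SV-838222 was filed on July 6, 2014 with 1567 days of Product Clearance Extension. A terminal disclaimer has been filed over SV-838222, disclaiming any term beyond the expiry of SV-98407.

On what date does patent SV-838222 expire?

Natural term of SV-838222:
  Base: filing + 17 years → 6 July 2031.
  Product Clearance Extension: 1567 days claimed exceeds the 1505-day cap, so +1505 days → 19 August 2035.
Expiry of referenced patent SV-98407:
  Base: filing + 17 years → 15 March 2030.
  Product Clearance Extension: 1073 days (within the 1505-day cap) → +1073 days → 20 February 2033.
Terminal disclaimer: SV-838222 expires on the earlier of 19 August 2035 and 20 February 2033.

February 20, 2033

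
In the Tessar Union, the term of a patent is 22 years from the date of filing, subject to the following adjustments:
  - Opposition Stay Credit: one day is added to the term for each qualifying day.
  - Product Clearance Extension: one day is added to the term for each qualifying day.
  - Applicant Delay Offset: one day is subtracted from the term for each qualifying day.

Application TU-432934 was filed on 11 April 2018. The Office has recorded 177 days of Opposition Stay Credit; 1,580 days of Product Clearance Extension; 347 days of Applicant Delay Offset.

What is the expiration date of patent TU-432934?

February 20, 2044

Base term: filing date + 22 years → 11 April 2040.
Opposition Stay Credit: +177 days → 5 October 2040.
Product Clearance Extension: +1580 days → 1 February 2045.
Applicant Delay Offset: −347 days → 20 February 2044.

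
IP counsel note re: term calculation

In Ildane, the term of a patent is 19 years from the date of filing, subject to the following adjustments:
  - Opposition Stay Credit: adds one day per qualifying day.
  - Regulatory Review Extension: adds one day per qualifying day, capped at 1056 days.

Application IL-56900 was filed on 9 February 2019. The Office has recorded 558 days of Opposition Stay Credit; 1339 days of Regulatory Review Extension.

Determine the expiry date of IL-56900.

Base term: filing date + 19 years → 9 February 2038.
Opposition Stay Credit: +558 days → 21 August 2039.
Regulatory Review Extension: 1339 days claimed exceeds the 1056-day cap, so +1056 days → 12 July 2042.

2042-07-12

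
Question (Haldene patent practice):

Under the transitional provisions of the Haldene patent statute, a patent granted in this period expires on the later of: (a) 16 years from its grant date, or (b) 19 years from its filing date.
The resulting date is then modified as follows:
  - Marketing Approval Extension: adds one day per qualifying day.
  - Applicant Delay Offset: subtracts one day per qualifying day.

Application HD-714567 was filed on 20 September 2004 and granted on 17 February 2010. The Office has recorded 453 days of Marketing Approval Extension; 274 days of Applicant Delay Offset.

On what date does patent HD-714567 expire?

August 15, 2026

(a) grant + 16 years → 17 February 2026.
(b) filing + 19 years → 20 September 2023.
Later of the two: 17 February 2026.
Marketing Approval Extension: +453 days → 16 May 2027.
Applicant Delay Offset: −274 days → 15 August 2026.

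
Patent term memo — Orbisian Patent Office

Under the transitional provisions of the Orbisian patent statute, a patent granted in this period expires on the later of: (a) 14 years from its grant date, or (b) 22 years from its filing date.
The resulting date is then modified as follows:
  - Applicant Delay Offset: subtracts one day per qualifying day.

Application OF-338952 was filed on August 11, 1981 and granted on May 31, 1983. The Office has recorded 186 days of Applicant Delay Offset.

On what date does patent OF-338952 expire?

February 6, 2003

(a) grant + 14 years → 31 May 1997.
(b) filing + 22 years → 11 August 2003.
Later of the two: 11 August 2003.
Applicant Delay Offset: −186 days → 6 February 2003.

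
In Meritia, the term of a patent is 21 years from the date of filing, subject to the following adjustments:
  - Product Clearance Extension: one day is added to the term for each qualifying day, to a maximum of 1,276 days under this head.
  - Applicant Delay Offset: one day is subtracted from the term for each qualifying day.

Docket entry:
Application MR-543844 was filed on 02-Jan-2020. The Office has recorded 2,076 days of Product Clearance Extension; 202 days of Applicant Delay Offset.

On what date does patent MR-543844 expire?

2043-12-12

Base term: filing date + 21 years → 2 January 2041.
Product Clearance Extension: 2076 days claimed exceeds the 1276-day cap, so +1276 days → 1 July 2044.
Applicant Delay Offset: −202 days → 12 December 2043.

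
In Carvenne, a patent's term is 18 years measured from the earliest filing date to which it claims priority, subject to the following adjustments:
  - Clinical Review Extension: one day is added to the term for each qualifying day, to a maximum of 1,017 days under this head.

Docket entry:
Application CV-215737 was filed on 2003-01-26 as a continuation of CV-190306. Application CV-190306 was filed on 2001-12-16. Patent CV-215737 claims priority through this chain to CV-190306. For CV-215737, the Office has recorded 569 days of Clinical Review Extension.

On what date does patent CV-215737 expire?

Earliest priority filing: 16 December 2001.
Base term: 16 December 2001 + 18 years → 16 December 2019.
Clinical Review Extension: 569 days (within the 1017-day cap) → +569 days → 7 July 2021.

July 7, 2021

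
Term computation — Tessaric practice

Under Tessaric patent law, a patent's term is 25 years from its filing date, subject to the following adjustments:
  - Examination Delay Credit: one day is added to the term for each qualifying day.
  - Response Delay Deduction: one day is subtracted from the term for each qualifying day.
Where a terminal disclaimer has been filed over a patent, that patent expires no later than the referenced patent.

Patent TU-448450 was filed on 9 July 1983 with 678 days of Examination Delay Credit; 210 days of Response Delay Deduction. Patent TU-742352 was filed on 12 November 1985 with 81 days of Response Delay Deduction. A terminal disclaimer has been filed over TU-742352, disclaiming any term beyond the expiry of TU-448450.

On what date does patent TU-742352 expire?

Natural term of TU-742352:
  Base: filing + 25 years → 12 November 2010.
  Response Delay Deduction: −81 days → 23 August 2010.
Expiry of referenced patent TU-448450:
  Base: filing + 25 years → 9 July 2008.
  Examination Delay Credit: +678 days → 18 May 2010.
  Response Delay Deduction: −210 days → 20 October 2009.
Terminal disclaimer: TU-742352 expires on the earlier of 23 August 2010 and 20 October 2009.

2009-10-20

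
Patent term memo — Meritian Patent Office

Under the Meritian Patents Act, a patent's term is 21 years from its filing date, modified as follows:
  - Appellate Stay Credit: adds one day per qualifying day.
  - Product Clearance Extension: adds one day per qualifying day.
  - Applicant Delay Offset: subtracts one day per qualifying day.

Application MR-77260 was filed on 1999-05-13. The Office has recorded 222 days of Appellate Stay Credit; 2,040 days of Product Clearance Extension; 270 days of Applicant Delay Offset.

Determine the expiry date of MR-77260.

October 26, 2025

Base term: filing date + 21 years → 13 May 2020.
Appellate Stay Credit: +222 days → 21 December 2020.
Product Clearance Extension: +2040 days → 23 July 2026.
Applicant Delay Offset: −270 days → 26 October 2025.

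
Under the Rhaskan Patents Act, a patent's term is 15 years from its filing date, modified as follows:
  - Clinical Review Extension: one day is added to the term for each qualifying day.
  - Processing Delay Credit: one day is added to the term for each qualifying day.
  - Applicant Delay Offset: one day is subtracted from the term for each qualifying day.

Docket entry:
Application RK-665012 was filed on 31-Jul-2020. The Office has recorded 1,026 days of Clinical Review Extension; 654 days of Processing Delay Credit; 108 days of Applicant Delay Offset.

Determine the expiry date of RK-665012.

November 19, 2039

Base term: filing date + 15 years → 31 July 2035.
Clinical Review Extension: +1026 days → 22 May 2038.
Processing Delay Credit: +654 days → 6 March 2040.
Applicant Delay Offset: −108 days → 19 November 2039.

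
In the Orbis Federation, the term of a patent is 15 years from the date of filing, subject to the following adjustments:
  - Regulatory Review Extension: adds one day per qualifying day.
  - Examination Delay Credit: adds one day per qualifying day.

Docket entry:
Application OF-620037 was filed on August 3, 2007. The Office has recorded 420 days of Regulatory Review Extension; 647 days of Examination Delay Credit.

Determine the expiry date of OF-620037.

Base term: filing date + 15 years → 3 August 2022.
Regulatory Review Extension: +420 days → 27 September 2023.
Examination Delay Credit: +647 days → 5 July 2025.

2025-07-05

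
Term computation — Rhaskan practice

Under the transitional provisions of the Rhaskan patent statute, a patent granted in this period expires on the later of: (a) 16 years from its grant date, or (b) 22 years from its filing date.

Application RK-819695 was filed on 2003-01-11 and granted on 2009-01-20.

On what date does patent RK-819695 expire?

January 20, 2025

(a) grant + 16 years → 20 January 2025.
(b) filing + 22 years → 11 January 2025.
Later of the two: 20 January 2025.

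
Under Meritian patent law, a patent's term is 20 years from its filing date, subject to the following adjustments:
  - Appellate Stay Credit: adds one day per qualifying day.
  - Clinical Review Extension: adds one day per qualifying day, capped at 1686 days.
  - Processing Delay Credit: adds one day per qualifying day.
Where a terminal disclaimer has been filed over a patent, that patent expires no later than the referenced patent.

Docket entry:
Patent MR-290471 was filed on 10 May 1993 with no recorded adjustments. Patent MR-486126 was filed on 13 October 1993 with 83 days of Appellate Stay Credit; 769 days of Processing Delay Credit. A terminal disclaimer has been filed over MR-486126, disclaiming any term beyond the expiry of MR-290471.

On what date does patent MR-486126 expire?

Natural term of MR-486126:
  Base: filing + 20 years → 13 October 2013.
  Appellate Stay Credit: +83 days → 4 January 2014.
  Processing Delay Credit: +769 days → 12 February 2016.
Expiry of referenced patent MR-290471:
  Base: filing + 20 years → 10 May 2013.
Terminal disclaimer: MR-486126 expires on the earlier of 12 February 2016 and 10 May 2013.

2013-05-10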